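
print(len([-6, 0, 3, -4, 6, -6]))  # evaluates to 6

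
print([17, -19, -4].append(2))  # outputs None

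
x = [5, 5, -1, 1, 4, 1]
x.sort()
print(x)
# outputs [-1, 1, 1, 4, 5, 5]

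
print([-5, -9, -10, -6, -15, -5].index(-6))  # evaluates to 3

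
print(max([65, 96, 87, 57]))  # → 96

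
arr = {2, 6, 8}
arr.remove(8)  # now {2, 6}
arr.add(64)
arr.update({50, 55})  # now {2, 6, 50, 55, 64}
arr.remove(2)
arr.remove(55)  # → {6, 50, 64}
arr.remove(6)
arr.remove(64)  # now {50}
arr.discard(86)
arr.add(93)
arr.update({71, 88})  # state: {50, 71, 88, 93}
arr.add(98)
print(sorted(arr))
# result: [50, 71, 88, 93, 98]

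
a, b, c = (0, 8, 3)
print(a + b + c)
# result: 11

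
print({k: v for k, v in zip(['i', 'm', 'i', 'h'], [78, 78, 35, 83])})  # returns {'i': 35, 'm': 78, 'h': 83}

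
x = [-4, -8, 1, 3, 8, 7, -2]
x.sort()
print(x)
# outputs [-8, -4, -2, 1, 3, 7, 8]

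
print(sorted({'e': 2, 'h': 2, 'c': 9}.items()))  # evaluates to [('c', 9), ('e', 2), ('h', 2)]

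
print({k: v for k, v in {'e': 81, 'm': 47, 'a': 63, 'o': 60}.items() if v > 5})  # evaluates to {'e': 81, 'm': 47, 'a': 63, 'o': 60}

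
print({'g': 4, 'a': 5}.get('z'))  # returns None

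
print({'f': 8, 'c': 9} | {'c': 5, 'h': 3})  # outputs {'f': 8, 'c': 5, 'h': 3}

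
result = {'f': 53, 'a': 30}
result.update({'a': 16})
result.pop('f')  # 53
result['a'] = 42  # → {'a': 42}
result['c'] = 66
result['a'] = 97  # {'a': 97, 'c': 66}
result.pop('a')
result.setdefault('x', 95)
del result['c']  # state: {'x': 95}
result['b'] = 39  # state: {'x': 95, 'b': 39}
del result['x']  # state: {'b': 39}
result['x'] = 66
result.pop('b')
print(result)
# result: {'x': 66}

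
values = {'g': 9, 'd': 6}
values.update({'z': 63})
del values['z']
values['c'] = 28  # {'g': 9, 'd': 6, 'c': 28}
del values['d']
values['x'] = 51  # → {'g': 9, 'c': 28, 'x': 51}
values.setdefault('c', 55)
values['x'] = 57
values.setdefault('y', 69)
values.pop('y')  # 69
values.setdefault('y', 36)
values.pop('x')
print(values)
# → {'g': 9, 'c': 28, 'y': 36}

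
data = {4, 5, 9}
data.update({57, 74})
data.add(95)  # {4, 5, 9, 57, 74, 95}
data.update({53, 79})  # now {4, 5, 9, 53, 57, 74, 79, 95}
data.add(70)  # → {4, 5, 9, 53, 57, 70, 74, 79, 95}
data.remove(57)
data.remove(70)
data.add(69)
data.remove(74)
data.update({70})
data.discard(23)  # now {4, 5, 9, 53, 69, 70, 79, 95}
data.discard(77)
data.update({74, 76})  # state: {4, 5, 9, 53, 69, 70, 74, 76, 79, 95}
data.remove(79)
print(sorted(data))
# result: [4, 5, 9, 53, 69, 70, 74, 76, 95]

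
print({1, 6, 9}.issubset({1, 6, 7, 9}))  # True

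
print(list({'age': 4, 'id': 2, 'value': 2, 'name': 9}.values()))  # [4, 2, 2, 9]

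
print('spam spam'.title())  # Spam Spam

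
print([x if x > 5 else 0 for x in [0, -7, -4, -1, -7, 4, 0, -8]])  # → [0, 0, 0, 0, 0, 0, 0, 0]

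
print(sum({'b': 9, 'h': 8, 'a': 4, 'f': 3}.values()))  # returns 24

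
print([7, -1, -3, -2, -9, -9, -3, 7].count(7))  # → 2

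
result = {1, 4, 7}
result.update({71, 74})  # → {1, 4, 7, 71, 74}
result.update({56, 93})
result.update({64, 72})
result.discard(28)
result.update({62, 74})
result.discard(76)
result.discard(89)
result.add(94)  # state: {1, 4, 7, 56, 62, 64, 71, 72, 74, 93, 94}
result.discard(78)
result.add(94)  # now {1, 4, 7, 56, 62, 64, 71, 72, 74, 93, 94}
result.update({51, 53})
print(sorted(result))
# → [1, 4, 7, 51, 53, 56, 62, 64, 71, 72, 74, 93, 94]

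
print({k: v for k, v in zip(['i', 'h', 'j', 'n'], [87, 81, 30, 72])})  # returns {'i': 87, 'h': 81, 'j': 30, 'n': 72}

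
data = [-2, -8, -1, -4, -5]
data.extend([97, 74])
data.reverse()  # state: [74, 97, -5, -4, -1, -8, -2]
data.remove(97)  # [74, -5, -4, -1, -8, -2]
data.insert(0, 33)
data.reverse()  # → [-2, -8, -1, -4, -5, 74, 33]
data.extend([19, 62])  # [-2, -8, -1, -4, -5, 74, 33, 19, 62]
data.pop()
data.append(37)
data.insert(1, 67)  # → [-2, 67, -8, -1, -4, -5, 74, 33, 19, 37]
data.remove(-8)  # [-2, 67, -1, -4, -5, 74, 33, 19, 37]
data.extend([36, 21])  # [-2, 67, -1, -4, -5, 74, 33, 19, 37, 36, 21]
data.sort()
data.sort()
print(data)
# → [-5, -4, -2, -1, 19, 21, 33, 36, 37, 67, 74]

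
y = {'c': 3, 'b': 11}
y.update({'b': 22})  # {'c': 3, 'b': 22}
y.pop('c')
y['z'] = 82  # {'b': 22, 'z': 82}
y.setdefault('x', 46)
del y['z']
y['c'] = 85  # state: {'b': 22, 'x': 46, 'c': 85}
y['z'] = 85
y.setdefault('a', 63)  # 63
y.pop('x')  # 46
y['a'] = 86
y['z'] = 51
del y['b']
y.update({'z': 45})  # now {'c': 85, 'z': 45, 'a': 86}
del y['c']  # {'z': 45, 'a': 86}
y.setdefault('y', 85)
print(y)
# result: {'z': 45, 'a': 86, 'y': 85}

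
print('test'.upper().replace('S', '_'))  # TE_T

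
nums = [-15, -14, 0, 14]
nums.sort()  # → [-15, -14, 0, 14]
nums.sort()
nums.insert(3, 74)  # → [-15, -14, 0, 74, 14]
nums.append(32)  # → [-15, -14, 0, 74, 14, 32]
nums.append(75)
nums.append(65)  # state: [-15, -14, 0, 74, 14, 32, 75, 65]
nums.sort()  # [-15, -14, 0, 14, 32, 65, 74, 75]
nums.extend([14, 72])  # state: [-15, -14, 0, 14, 32, 65, 74, 75, 14, 72]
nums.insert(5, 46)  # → [-15, -14, 0, 14, 32, 46, 65, 74, 75, 14, 72]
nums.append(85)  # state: [-15, -14, 0, 14, 32, 46, 65, 74, 75, 14, 72, 85]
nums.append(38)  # [-15, -14, 0, 14, 32, 46, 65, 74, 75, 14, 72, 85, 38]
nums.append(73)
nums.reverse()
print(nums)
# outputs [73, 38, 85, 72, 14, 75, 74, 65, 46, 32, 14, 0, -14, -15]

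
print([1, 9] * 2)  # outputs [1, 9, 1, 9]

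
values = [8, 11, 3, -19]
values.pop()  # -19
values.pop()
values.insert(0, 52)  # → [52, 8, 11]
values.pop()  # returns 11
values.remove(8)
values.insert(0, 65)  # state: [65, 52]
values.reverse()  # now [52, 65]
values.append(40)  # [52, 65, 40]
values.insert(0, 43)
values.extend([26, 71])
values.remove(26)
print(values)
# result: [43, 52, 65, 40, 71]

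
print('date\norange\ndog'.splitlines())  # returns ['date', 'orange', 'dog']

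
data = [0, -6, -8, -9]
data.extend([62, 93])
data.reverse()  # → [93, 62, -9, -8, -6, 0]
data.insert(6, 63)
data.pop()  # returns 63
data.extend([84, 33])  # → [93, 62, -9, -8, -6, 0, 84, 33]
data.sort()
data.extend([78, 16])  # [-9, -8, -6, 0, 33, 62, 84, 93, 78, 16]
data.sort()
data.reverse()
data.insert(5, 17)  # [93, 84, 78, 62, 33, 17, 16, 0, -6, -8, -9]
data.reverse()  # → [-9, -8, -6, 0, 16, 17, 33, 62, 78, 84, 93]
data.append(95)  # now [-9, -8, -6, 0, 16, 17, 33, 62, 78, 84, 93, 95]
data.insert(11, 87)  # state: [-9, -8, -6, 0, 16, 17, 33, 62, 78, 84, 93, 87, 95]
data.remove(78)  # [-9, -8, -6, 0, 16, 17, 33, 62, 84, 93, 87, 95]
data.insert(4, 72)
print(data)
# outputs [-9, -8, -6, 0, 72, 16, 17, 33, 62, 84, 93, 87, 95]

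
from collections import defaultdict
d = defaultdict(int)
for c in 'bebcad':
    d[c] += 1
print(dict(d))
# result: {'b': 2, 'e': 1, 'c': 1, 'a': 1, 'd': 1}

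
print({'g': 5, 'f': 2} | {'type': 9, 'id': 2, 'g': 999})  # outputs {'g': 999, 'f': 2, 'type': 9, 'id': 2}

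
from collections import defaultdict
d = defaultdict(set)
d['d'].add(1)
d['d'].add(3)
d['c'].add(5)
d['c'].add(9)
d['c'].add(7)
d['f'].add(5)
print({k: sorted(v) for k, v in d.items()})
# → {'d': [1, 3], 'c': [5, 7, 9], 'f': [5]}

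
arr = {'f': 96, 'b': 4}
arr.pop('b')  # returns 4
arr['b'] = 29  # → {'f': 96, 'b': 29}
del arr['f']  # {'b': 29}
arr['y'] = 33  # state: {'b': 29, 'y': 33}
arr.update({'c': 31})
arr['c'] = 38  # {'b': 29, 'y': 33, 'c': 38}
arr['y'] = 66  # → {'b': 29, 'y': 66, 'c': 38}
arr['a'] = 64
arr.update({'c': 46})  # {'b': 29, 'y': 66, 'c': 46, 'a': 64}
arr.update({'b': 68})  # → {'b': 68, 'y': 66, 'c': 46, 'a': 64}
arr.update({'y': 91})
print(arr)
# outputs {'b': 68, 'y': 91, 'c': 46, 'a': 64}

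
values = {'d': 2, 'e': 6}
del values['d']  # {'e': 6}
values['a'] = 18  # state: {'e': 6, 'a': 18}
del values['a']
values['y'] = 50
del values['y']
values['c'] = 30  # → {'e': 6, 'c': 30}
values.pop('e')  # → 6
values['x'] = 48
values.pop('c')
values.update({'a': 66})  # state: {'x': 48, 'a': 66}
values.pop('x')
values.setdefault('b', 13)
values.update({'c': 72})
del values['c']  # {'a': 66, 'b': 13}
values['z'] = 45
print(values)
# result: {'a': 66, 'b': 13, 'z': 45}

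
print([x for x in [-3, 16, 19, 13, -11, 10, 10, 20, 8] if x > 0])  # [16, 19, 13, 10, 10, 20, 8]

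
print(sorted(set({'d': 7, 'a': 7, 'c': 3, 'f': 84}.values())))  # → [3, 7, 84]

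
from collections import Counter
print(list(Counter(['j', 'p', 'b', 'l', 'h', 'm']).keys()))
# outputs ['j', 'p', 'b', 'l', 'h', 'm']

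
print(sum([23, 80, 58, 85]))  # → 246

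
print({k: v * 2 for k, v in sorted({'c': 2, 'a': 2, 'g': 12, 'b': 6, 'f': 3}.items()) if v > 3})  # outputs {'b': 12, 'g': 24}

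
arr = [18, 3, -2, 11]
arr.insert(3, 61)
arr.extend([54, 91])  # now [18, 3, -2, 61, 11, 54, 91]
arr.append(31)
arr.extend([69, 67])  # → [18, 3, -2, 61, 11, 54, 91, 31, 69, 67]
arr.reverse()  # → [67, 69, 31, 91, 54, 11, 61, -2, 3, 18]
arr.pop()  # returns 18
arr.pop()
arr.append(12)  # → [67, 69, 31, 91, 54, 11, 61, -2, 12]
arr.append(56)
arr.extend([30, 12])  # [67, 69, 31, 91, 54, 11, 61, -2, 12, 56, 30, 12]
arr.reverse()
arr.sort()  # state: [-2, 11, 12, 12, 30, 31, 54, 56, 61, 67, 69, 91]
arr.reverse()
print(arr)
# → [91, 69, 67, 61, 56, 54, 31, 30, 12, 12, 11, -2]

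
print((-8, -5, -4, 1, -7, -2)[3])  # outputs 1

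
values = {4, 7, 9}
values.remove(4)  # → {7, 9}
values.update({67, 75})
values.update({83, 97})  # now {7, 9, 67, 75, 83, 97}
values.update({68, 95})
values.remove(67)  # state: {7, 9, 68, 75, 83, 95, 97}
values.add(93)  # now {7, 9, 68, 75, 83, 93, 95, 97}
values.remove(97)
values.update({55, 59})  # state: {7, 9, 55, 59, 68, 75, 83, 93, 95}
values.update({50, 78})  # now {7, 9, 50, 55, 59, 68, 75, 78, 83, 93, 95}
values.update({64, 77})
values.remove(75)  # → {7, 9, 50, 55, 59, 64, 68, 77, 78, 83, 93, 95}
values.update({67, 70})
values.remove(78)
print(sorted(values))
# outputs [7, 9, 50, 55, 59, 64, 67, 68, 70, 77, 83, 93, 95]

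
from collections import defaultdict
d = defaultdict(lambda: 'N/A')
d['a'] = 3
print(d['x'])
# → N/A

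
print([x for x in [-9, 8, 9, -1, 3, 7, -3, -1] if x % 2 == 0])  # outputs [8]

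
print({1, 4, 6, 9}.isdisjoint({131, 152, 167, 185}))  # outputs True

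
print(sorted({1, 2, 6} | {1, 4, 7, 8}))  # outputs [1, 2, 4, 6, 7, 8]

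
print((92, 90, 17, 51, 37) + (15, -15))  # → (92, 90, 17, 51, 37, 15, -15)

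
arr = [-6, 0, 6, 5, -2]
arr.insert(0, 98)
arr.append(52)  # [98, -6, 0, 6, 5, -2, 52]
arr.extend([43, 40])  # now [98, -6, 0, 6, 5, -2, 52, 43, 40]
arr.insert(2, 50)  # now [98, -6, 50, 0, 6, 5, -2, 52, 43, 40]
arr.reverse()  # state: [40, 43, 52, -2, 5, 6, 0, 50, -6, 98]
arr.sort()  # [-6, -2, 0, 5, 6, 40, 43, 50, 52, 98]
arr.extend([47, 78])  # [-6, -2, 0, 5, 6, 40, 43, 50, 52, 98, 47, 78]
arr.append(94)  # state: [-6, -2, 0, 5, 6, 40, 43, 50, 52, 98, 47, 78, 94]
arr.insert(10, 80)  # [-6, -2, 0, 5, 6, 40, 43, 50, 52, 98, 80, 47, 78, 94]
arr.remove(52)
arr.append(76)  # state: [-6, -2, 0, 5, 6, 40, 43, 50, 98, 80, 47, 78, 94, 76]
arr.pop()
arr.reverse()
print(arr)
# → [94, 78, 47, 80, 98, 50, 43, 40, 6, 5, 0, -2, -6]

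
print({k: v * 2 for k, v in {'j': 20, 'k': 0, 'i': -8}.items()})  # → {'j': 40, 'k': 0, 'i': -16}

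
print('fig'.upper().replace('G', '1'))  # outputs FI1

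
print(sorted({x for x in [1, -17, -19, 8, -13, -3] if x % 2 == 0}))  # [8]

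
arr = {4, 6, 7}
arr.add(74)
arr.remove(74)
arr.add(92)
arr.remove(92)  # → {4, 6, 7}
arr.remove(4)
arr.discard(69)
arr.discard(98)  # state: {6, 7}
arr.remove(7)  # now {6}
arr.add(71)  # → {6, 71}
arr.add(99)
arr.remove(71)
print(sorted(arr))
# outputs [6, 99]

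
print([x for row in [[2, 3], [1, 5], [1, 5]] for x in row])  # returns [2, 3, 1, 5, 1, 5]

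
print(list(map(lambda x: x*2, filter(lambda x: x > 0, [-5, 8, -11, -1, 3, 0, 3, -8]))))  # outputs [16, 6, 6]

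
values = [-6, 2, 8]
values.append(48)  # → [-6, 2, 8, 48]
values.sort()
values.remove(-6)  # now [2, 8, 48]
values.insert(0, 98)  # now [98, 2, 8, 48]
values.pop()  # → 48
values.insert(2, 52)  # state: [98, 2, 52, 8]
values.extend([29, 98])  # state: [98, 2, 52, 8, 29, 98]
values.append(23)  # [98, 2, 52, 8, 29, 98, 23]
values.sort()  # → [2, 8, 23, 29, 52, 98, 98]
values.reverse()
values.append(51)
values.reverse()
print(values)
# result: [51, 2, 8, 23, 29, 52, 98, 98]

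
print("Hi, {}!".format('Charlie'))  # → Hi, Charlie!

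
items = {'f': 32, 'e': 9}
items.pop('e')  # 9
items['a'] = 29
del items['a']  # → {'f': 32}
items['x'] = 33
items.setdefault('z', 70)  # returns 70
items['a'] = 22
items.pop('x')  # 33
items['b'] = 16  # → {'f': 32, 'z': 70, 'a': 22, 'b': 16}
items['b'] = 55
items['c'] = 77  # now {'f': 32, 'z': 70, 'a': 22, 'b': 55, 'c': 77}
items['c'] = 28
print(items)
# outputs {'f': 32, 'z': 70, 'a': 22, 'b': 55, 'c': 28}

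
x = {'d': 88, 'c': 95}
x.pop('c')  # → 95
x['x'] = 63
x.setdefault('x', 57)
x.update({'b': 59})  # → {'d': 88, 'x': 63, 'b': 59}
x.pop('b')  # 59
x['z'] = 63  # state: {'d': 88, 'x': 63, 'z': 63}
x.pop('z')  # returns 63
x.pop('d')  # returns 88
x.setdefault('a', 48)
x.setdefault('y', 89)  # 89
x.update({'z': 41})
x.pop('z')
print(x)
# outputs {'x': 63, 'a': 48, 'y': 89}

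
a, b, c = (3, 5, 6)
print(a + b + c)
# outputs 14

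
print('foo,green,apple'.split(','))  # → ['foo', 'green', 'apple']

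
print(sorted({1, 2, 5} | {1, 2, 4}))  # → [1, 2, 4, 5]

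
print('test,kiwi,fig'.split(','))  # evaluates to ['test', 'kiwi', 'fig']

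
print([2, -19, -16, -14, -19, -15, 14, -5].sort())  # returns None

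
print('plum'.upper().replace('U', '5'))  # PL5M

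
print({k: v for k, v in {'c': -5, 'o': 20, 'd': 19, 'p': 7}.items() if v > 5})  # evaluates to {'o': 20, 'd': 19, 'p': 7}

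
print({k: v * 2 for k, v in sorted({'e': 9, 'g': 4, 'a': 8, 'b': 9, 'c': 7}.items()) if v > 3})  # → {'a': 16, 'b': 18, 'c': 14, 'e': 18, 'g': 8}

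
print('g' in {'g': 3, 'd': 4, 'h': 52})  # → True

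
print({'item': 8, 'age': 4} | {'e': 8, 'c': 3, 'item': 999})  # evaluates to {'item': 999, 'age': 4, 'e': 8, 'c': 3}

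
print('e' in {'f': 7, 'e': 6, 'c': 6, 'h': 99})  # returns True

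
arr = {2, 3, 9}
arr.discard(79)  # {2, 3, 9}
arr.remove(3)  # {2, 9}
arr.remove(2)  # {9}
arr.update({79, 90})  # {9, 79, 90}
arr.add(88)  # {9, 79, 88, 90}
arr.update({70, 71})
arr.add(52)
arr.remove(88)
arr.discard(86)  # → {9, 52, 70, 71, 79, 90}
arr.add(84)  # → {9, 52, 70, 71, 79, 84, 90}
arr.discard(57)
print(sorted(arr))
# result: [9, 52, 70, 71, 79, 84, 90]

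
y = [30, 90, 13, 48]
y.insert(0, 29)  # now [29, 30, 90, 13, 48]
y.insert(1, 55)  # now [29, 55, 30, 90, 13, 48]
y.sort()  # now [13, 29, 30, 48, 55, 90]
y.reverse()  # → [90, 55, 48, 30, 29, 13]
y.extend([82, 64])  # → [90, 55, 48, 30, 29, 13, 82, 64]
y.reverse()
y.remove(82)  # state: [64, 13, 29, 30, 48, 55, 90]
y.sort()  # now [13, 29, 30, 48, 55, 64, 90]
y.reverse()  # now [90, 64, 55, 48, 30, 29, 13]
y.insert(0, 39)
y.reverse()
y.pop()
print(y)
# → [13, 29, 30, 48, 55, 64, 90]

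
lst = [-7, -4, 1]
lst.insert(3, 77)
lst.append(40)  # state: [-7, -4, 1, 77, 40]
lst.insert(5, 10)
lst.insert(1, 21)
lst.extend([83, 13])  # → [-7, 21, -4, 1, 77, 40, 10, 83, 13]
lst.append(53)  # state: [-7, 21, -4, 1, 77, 40, 10, 83, 13, 53]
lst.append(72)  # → [-7, 21, -4, 1, 77, 40, 10, 83, 13, 53, 72]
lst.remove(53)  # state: [-7, 21, -4, 1, 77, 40, 10, 83, 13, 72]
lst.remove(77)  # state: [-7, 21, -4, 1, 40, 10, 83, 13, 72]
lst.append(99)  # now [-7, 21, -4, 1, 40, 10, 83, 13, 72, 99]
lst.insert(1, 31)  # [-7, 31, 21, -4, 1, 40, 10, 83, 13, 72, 99]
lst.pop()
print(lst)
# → [-7, 31, 21, -4, 1, 40, 10, 83, 13, 72]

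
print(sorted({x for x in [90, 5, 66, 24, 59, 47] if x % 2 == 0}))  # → [24, 66, 90]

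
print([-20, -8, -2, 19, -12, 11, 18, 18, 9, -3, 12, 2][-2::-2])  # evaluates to [12, 9, 18, -12, -2, -20]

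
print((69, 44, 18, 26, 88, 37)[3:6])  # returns (26, 88, 37)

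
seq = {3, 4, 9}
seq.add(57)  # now {3, 4, 9, 57}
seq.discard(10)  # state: {3, 4, 9, 57}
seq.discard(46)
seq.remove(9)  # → {3, 4, 57}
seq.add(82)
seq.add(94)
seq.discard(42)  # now {3, 4, 57, 82, 94}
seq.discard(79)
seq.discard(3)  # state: {4, 57, 82, 94}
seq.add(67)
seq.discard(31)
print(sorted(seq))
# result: [4, 57, 67, 82, 94]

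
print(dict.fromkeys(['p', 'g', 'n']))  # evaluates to {'p': None, 'g': None, 'n': None}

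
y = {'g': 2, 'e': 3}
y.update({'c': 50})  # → {'g': 2, 'e': 3, 'c': 50}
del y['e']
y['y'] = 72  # {'g': 2, 'c': 50, 'y': 72}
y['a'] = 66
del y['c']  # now {'g': 2, 'y': 72, 'a': 66}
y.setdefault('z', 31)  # 31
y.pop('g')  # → 2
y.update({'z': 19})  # {'y': 72, 'a': 66, 'z': 19}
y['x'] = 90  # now {'y': 72, 'a': 66, 'z': 19, 'x': 90}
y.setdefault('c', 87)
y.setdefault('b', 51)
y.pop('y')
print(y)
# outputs {'a': 66, 'z': 19, 'x': 90, 'c': 87, 'b': 51}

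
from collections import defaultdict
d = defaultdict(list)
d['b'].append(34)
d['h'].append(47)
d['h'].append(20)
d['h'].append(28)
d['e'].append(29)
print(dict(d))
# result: {'b': [34], 'h': [47, 20, 28], 'e': [29]}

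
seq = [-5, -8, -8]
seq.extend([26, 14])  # [-5, -8, -8, 26, 14]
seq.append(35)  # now [-5, -8, -8, 26, 14, 35]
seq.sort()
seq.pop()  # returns 35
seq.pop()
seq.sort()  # [-8, -8, -5, 14]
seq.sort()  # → [-8, -8, -5, 14]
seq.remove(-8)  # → [-8, -5, 14]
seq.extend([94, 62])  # [-8, -5, 14, 94, 62]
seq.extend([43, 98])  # [-8, -5, 14, 94, 62, 43, 98]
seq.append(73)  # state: [-8, -5, 14, 94, 62, 43, 98, 73]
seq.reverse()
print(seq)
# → [73, 98, 43, 62, 94, 14, -5, -8]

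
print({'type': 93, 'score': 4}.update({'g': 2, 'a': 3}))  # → None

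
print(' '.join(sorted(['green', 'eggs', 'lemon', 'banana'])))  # banana eggs green lemon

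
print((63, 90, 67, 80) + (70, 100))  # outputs (63, 90, 67, 80, 70, 100)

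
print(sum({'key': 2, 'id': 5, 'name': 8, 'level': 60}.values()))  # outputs 75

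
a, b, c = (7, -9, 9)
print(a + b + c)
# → 7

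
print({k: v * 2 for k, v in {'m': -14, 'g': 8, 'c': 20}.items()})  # {'m': -28, 'g': 16, 'c': 40}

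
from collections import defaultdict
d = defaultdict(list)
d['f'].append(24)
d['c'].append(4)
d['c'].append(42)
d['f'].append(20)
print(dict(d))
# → {'f': [24, 20], 'c': [4, 42]}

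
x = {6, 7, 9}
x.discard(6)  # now {7, 9}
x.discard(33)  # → {7, 9}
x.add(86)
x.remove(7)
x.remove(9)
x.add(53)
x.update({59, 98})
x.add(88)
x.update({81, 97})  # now {53, 59, 81, 86, 88, 97, 98}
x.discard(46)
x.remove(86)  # {53, 59, 81, 88, 97, 98}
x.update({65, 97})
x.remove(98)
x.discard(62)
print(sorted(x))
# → [53, 59, 65, 81, 88, 97]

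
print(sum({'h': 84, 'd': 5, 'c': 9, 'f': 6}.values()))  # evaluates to 104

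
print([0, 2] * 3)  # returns [0, 2, 0, 2, 0, 2]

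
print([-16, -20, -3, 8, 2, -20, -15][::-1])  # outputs [-15, -20, 2, 8, -3, -20, -16]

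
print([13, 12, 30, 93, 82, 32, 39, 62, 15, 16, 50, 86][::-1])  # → [86, 50, 16, 15, 62, 39, 32, 82, 93, 30, 12, 13]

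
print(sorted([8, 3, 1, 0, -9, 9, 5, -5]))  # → [-9, -5, 0, 1, 3, 5, 8, 9]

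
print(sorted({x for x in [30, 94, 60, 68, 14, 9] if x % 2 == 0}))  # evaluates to [14, 30, 60, 68, 94]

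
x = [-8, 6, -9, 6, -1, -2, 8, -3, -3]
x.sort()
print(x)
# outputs [-9, -8, -3, -3, -2, -1, 6, 6, 8]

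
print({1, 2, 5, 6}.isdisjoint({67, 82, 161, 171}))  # True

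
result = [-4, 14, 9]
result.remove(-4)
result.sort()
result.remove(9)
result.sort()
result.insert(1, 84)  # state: [14, 84]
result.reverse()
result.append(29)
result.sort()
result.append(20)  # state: [14, 29, 84, 20]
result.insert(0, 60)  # [60, 14, 29, 84, 20]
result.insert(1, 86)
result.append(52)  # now [60, 86, 14, 29, 84, 20, 52]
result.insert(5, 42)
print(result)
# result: [60, 86, 14, 29, 84, 42, 20, 52]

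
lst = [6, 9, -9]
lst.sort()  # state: [-9, 6, 9]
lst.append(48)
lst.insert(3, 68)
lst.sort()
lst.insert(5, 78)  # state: [-9, 6, 9, 48, 68, 78]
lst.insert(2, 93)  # [-9, 6, 93, 9, 48, 68, 78]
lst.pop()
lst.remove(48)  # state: [-9, 6, 93, 9, 68]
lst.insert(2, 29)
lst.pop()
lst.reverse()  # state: [9, 93, 29, 6, -9]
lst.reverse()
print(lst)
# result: [-9, 6, 29, 93, 9]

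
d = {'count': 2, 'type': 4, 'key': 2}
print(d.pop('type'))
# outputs 4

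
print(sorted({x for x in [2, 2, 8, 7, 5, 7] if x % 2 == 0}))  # [2, 8]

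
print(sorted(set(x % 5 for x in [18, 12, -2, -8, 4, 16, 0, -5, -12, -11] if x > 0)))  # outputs [1, 2, 3, 4]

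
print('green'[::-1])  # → neerg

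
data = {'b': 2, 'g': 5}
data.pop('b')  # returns 2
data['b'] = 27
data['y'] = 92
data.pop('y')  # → 92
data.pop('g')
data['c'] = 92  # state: {'b': 27, 'c': 92}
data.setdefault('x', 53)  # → 53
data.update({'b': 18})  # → {'b': 18, 'c': 92, 'x': 53}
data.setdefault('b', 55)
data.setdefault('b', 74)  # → 18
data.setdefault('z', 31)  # 31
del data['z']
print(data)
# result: {'b': 18, 'c': 92, 'x': 53}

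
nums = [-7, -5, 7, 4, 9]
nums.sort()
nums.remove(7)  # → [-7, -5, 4, 9]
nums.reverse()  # [9, 4, -5, -7]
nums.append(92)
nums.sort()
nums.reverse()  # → [92, 9, 4, -5, -7]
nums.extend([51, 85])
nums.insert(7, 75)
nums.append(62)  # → [92, 9, 4, -5, -7, 51, 85, 75, 62]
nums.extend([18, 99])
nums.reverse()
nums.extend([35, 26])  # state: [99, 18, 62, 75, 85, 51, -7, -5, 4, 9, 92, 35, 26]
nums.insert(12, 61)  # [99, 18, 62, 75, 85, 51, -7, -5, 4, 9, 92, 35, 61, 26]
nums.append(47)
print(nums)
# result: [99, 18, 62, 75, 85, 51, -7, -5, 4, 9, 92, 35, 61, 26, 47]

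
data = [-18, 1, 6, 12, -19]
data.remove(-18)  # [1, 6, 12, -19]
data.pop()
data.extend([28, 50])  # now [1, 6, 12, 28, 50]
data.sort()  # [1, 6, 12, 28, 50]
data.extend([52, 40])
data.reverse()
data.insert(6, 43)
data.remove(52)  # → [40, 50, 28, 12, 6, 43, 1]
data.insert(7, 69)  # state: [40, 50, 28, 12, 6, 43, 1, 69]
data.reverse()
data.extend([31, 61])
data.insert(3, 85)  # [69, 1, 43, 85, 6, 12, 28, 50, 40, 31, 61]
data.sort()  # [1, 6, 12, 28, 31, 40, 43, 50, 61, 69, 85]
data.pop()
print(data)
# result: [1, 6, 12, 28, 31, 40, 43, 50, 61, 69]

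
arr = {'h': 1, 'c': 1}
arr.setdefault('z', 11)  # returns 11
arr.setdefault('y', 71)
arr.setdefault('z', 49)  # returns 11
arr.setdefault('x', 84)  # 84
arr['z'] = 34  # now {'h': 1, 'c': 1, 'z': 34, 'y': 71, 'x': 84}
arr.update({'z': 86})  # {'h': 1, 'c': 1, 'z': 86, 'y': 71, 'x': 84}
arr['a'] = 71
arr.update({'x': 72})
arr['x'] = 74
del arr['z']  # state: {'h': 1, 'c': 1, 'y': 71, 'x': 74, 'a': 71}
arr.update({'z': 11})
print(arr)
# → {'h': 1, 'c': 1, 'y': 71, 'x': 74, 'a': 71, 'z': 11}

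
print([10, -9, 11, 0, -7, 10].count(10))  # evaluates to 2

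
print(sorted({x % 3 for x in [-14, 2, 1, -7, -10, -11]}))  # [1, 2]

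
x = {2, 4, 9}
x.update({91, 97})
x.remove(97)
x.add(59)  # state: {2, 4, 9, 59, 91}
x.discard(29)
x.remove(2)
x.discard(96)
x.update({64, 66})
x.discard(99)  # {4, 9, 59, 64, 66, 91}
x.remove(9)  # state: {4, 59, 64, 66, 91}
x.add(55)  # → {4, 55, 59, 64, 66, 91}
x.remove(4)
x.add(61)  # {55, 59, 61, 64, 66, 91}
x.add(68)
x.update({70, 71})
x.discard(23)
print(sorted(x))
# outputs [55, 59, 61, 64, 66, 68, 70, 71, 91]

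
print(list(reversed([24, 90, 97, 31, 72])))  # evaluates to [72, 31, 97, 90, 24]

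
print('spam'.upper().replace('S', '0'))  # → 0PAM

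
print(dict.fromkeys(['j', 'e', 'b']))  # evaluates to {'j': None, 'e': None, 'b': None}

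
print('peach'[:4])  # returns peac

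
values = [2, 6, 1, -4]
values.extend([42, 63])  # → [2, 6, 1, -4, 42, 63]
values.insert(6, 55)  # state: [2, 6, 1, -4, 42, 63, 55]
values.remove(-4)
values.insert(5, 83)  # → [2, 6, 1, 42, 63, 83, 55]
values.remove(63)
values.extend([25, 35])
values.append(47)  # [2, 6, 1, 42, 83, 55, 25, 35, 47]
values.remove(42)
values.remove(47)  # [2, 6, 1, 83, 55, 25, 35]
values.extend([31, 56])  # [2, 6, 1, 83, 55, 25, 35, 31, 56]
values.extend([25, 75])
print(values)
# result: [2, 6, 1, 83, 55, 25, 35, 31, 56, 25, 75]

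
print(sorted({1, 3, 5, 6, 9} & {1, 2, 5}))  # [1, 5]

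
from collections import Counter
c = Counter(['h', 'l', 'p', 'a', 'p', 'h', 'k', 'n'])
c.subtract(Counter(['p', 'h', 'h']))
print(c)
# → Counter({'l': 1, 'p': 1, 'a': 1, 'k': 1, 'n': 1, 'h': 0})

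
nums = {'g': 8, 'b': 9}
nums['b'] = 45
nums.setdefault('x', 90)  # 90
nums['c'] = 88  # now {'g': 8, 'b': 45, 'x': 90, 'c': 88}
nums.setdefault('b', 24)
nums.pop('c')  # 88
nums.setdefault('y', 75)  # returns 75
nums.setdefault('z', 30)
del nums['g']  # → {'b': 45, 'x': 90, 'y': 75, 'z': 30}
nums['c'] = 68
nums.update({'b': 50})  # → {'b': 50, 'x': 90, 'y': 75, 'z': 30, 'c': 68}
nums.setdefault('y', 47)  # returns 75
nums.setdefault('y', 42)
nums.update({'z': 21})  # {'b': 50, 'x': 90, 'y': 75, 'z': 21, 'c': 68}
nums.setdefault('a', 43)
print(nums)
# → {'b': 50, 'x': 90, 'y': 75, 'z': 21, 'c': 68, 'a': 43}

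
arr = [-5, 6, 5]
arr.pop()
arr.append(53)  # [-5, 6, 53]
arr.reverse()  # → [53, 6, -5]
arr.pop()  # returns -5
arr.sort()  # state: [6, 53]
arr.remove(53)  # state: [6]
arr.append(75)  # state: [6, 75]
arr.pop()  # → 75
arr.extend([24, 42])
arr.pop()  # 42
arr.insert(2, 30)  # [6, 24, 30]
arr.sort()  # [6, 24, 30]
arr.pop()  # 30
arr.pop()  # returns 24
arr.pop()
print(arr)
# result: []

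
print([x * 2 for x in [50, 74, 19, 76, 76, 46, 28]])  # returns [100, 148, 38, 152, 152, 92, 56]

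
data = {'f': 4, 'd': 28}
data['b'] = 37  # {'f': 4, 'd': 28, 'b': 37}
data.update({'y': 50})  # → {'f': 4, 'd': 28, 'b': 37, 'y': 50}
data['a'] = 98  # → {'f': 4, 'd': 28, 'b': 37, 'y': 50, 'a': 98}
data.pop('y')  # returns 50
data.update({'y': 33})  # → {'f': 4, 'd': 28, 'b': 37, 'a': 98, 'y': 33}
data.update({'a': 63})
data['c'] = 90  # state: {'f': 4, 'd': 28, 'b': 37, 'a': 63, 'y': 33, 'c': 90}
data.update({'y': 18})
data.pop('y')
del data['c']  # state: {'f': 4, 'd': 28, 'b': 37, 'a': 63}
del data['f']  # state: {'d': 28, 'b': 37, 'a': 63}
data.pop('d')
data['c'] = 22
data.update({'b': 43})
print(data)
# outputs {'b': 43, 'a': 63, 'c': 22}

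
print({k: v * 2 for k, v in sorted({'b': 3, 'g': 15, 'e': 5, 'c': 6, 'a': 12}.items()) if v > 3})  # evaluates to {'a': 24, 'c': 12, 'e': 10, 'g': 30}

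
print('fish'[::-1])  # hsif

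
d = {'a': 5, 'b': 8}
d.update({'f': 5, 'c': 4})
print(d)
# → {'a': 5, 'b': 8, 'f': 5, 'c': 4}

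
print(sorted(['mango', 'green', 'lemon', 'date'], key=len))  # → ['date', 'mango', 'green', 'lemon']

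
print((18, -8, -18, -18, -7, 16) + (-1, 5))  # (18, -8, -18, -18, -7, 16, -1, 5)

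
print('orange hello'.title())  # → Orange Hello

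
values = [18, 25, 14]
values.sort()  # [14, 18, 25]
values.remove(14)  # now [18, 25]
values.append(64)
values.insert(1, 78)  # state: [18, 78, 25, 64]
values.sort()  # [18, 25, 64, 78]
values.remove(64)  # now [18, 25, 78]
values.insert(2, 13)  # [18, 25, 13, 78]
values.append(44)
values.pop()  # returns 44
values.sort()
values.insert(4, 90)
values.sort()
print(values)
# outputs [13, 18, 25, 78, 90]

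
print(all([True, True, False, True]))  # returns False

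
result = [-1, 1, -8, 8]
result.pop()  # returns 8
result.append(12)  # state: [-1, 1, -8, 12]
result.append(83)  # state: [-1, 1, -8, 12, 83]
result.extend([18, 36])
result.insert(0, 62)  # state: [62, -1, 1, -8, 12, 83, 18, 36]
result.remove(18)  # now [62, -1, 1, -8, 12, 83, 36]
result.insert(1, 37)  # [62, 37, -1, 1, -8, 12, 83, 36]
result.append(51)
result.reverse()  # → [51, 36, 83, 12, -8, 1, -1, 37, 62]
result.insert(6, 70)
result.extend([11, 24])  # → [51, 36, 83, 12, -8, 1, 70, -1, 37, 62, 11, 24]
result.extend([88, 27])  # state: [51, 36, 83, 12, -8, 1, 70, -1, 37, 62, 11, 24, 88, 27]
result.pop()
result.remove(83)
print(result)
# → [51, 36, 12, -8, 1, 70, -1, 37, 62, 11, 24, 88]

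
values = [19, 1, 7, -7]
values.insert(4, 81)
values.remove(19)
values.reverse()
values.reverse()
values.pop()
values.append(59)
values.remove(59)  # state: [1, 7, -7]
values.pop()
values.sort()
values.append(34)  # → [1, 7, 34]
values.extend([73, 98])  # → [1, 7, 34, 73, 98]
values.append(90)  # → [1, 7, 34, 73, 98, 90]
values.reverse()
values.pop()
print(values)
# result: [90, 98, 73, 34, 7]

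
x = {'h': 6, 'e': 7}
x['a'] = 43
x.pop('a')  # 43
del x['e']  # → {'h': 6}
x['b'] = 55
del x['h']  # {'b': 55}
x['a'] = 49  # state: {'b': 55, 'a': 49}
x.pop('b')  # 55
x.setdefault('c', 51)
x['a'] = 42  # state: {'a': 42, 'c': 51}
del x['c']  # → {'a': 42}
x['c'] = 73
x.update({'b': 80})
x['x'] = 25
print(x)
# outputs {'a': 42, 'c': 73, 'b': 80, 'x': 25}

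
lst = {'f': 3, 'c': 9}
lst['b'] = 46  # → {'f': 3, 'c': 9, 'b': 46}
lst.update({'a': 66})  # {'f': 3, 'c': 9, 'b': 46, 'a': 66}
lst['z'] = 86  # {'f': 3, 'c': 9, 'b': 46, 'a': 66, 'z': 86}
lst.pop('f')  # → 3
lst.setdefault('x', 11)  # 11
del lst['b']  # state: {'c': 9, 'a': 66, 'z': 86, 'x': 11}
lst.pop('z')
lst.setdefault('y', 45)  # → 45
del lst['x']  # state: {'c': 9, 'a': 66, 'y': 45}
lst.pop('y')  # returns 45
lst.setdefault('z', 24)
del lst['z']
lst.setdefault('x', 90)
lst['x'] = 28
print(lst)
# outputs {'c': 9, 'a': 66, 'x': 28}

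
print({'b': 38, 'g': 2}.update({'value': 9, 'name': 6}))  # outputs None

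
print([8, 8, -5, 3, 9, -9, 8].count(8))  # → 3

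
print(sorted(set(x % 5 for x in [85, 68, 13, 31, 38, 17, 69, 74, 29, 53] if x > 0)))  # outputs [0, 1, 2, 3, 4]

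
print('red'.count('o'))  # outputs 0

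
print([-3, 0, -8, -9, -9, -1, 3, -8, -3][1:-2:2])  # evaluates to [0, -9, -1]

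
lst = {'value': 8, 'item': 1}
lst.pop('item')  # 1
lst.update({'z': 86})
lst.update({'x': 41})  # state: {'value': 8, 'z': 86, 'x': 41}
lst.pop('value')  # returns 8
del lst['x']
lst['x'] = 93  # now {'z': 86, 'x': 93}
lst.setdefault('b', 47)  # 47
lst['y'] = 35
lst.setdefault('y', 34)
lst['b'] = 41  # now {'z': 86, 'x': 93, 'b': 41, 'y': 35}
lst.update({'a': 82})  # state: {'z': 86, 'x': 93, 'b': 41, 'y': 35, 'a': 82}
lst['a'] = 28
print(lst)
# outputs {'z': 86, 'x': 93, 'b': 41, 'y': 35, 'a': 28}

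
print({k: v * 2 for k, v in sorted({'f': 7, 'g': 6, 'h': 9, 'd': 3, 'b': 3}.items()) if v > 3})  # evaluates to {'f': 14, 'g': 12, 'h': 18}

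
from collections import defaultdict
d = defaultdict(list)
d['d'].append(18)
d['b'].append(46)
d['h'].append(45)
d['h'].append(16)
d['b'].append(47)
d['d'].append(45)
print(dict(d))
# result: {'d': [18, 45], 'b': [46, 47], 'h': [45, 16]}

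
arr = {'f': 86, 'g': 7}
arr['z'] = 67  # {'f': 86, 'g': 7, 'z': 67}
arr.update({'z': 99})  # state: {'f': 86, 'g': 7, 'z': 99}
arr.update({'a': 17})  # {'f': 86, 'g': 7, 'z': 99, 'a': 17}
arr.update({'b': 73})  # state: {'f': 86, 'g': 7, 'z': 99, 'a': 17, 'b': 73}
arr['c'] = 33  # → {'f': 86, 'g': 7, 'z': 99, 'a': 17, 'b': 73, 'c': 33}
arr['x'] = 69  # {'f': 86, 'g': 7, 'z': 99, 'a': 17, 'b': 73, 'c': 33, 'x': 69}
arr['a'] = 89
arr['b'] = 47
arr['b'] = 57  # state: {'f': 86, 'g': 7, 'z': 99, 'a': 89, 'b': 57, 'c': 33, 'x': 69}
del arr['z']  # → {'f': 86, 'g': 7, 'a': 89, 'b': 57, 'c': 33, 'x': 69}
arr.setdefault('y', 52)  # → 52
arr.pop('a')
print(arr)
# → {'f': 86, 'g': 7, 'b': 57, 'c': 33, 'x': 69, 'y': 52}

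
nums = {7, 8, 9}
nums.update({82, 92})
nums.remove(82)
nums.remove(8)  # {7, 9, 92}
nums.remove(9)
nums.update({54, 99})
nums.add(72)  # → {7, 54, 72, 92, 99}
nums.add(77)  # {7, 54, 72, 77, 92, 99}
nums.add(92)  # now {7, 54, 72, 77, 92, 99}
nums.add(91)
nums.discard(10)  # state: {7, 54, 72, 77, 91, 92, 99}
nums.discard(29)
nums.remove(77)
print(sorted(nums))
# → [7, 54, 72, 91, 92, 99]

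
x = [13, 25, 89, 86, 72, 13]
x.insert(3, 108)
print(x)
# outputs [13, 25, 89, 108, 86, 72, 13]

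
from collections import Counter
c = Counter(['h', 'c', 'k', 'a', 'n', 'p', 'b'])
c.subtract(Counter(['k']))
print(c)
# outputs Counter({'h': 1, 'c': 1, 'a': 1, 'n': 1, 'p': 1, 'b': 1, 'k': 0})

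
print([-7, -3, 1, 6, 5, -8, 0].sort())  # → None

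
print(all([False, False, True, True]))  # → False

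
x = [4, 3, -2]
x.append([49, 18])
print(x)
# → [4, 3, -2, [49, 18]]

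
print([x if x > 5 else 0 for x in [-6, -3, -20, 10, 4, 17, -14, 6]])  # [0, 0, 0, 10, 0, 17, 0, 6]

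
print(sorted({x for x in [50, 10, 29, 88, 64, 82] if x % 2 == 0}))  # [10, 50, 64, 82, 88]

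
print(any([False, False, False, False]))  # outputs False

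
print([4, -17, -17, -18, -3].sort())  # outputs None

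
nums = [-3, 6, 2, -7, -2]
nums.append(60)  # [-3, 6, 2, -7, -2, 60]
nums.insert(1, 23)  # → [-3, 23, 6, 2, -7, -2, 60]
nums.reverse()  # [60, -2, -7, 2, 6, 23, -3]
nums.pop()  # -3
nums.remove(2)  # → [60, -2, -7, 6, 23]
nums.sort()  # [-7, -2, 6, 23, 60]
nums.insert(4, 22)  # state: [-7, -2, 6, 23, 22, 60]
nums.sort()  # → [-7, -2, 6, 22, 23, 60]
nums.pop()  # 60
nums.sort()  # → [-7, -2, 6, 22, 23]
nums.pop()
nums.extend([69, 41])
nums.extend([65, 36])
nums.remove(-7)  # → [-2, 6, 22, 69, 41, 65, 36]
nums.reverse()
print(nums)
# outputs [36, 65, 41, 69, 22, 6, -2]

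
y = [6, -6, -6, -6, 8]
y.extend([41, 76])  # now [6, -6, -6, -6, 8, 41, 76]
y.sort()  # [-6, -6, -6, 6, 8, 41, 76]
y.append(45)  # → [-6, -6, -6, 6, 8, 41, 76, 45]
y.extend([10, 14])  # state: [-6, -6, -6, 6, 8, 41, 76, 45, 10, 14]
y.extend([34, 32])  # [-6, -6, -6, 6, 8, 41, 76, 45, 10, 14, 34, 32]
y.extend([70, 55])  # [-6, -6, -6, 6, 8, 41, 76, 45, 10, 14, 34, 32, 70, 55]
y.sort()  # [-6, -6, -6, 6, 8, 10, 14, 32, 34, 41, 45, 55, 70, 76]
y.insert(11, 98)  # [-6, -6, -6, 6, 8, 10, 14, 32, 34, 41, 45, 98, 55, 70, 76]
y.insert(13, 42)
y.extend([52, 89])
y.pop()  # 89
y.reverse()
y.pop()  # -6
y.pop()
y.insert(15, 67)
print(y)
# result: [52, 76, 70, 42, 55, 98, 45, 41, 34, 32, 14, 10, 8, 6, -6, 67]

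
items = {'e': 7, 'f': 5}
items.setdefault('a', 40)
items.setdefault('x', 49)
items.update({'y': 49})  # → {'e': 7, 'f': 5, 'a': 40, 'x': 49, 'y': 49}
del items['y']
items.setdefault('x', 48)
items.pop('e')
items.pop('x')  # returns 49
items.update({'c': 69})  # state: {'f': 5, 'a': 40, 'c': 69}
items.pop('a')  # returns 40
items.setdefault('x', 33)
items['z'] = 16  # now {'f': 5, 'c': 69, 'x': 33, 'z': 16}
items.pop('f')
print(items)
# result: {'c': 69, 'x': 33, 'z': 16}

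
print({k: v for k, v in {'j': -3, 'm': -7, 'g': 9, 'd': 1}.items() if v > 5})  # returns {'g': 9}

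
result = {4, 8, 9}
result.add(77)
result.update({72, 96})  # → {4, 8, 9, 72, 77, 96}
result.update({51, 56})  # {4, 8, 9, 51, 56, 72, 77, 96}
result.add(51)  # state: {4, 8, 9, 51, 56, 72, 77, 96}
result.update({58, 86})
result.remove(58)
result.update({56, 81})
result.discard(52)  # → {4, 8, 9, 51, 56, 72, 77, 81, 86, 96}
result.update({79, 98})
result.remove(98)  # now {4, 8, 9, 51, 56, 72, 77, 79, 81, 86, 96}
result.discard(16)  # {4, 8, 9, 51, 56, 72, 77, 79, 81, 86, 96}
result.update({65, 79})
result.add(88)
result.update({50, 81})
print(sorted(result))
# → [4, 8, 9, 50, 51, 56, 65, 72, 77, 79, 81, 86, 88, 96]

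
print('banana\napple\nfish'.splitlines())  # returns ['banana', 'apple', 'fish']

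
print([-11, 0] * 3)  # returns [-11, 0, -11, 0, -11, 0]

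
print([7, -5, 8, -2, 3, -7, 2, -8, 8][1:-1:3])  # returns [-5, 3, -8]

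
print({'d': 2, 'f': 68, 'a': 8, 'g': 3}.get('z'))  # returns None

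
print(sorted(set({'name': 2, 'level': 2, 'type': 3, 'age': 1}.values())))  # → [1, 2, 3]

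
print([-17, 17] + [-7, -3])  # [-17, 17, -7, -3]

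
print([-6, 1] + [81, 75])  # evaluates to [-6, 1, 81, 75]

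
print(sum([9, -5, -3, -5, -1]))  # -5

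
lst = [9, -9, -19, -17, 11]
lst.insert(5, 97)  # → [9, -9, -19, -17, 11, 97]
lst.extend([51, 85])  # [9, -9, -19, -17, 11, 97, 51, 85]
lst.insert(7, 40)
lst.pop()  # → 85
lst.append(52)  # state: [9, -9, -19, -17, 11, 97, 51, 40, 52]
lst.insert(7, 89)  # [9, -9, -19, -17, 11, 97, 51, 89, 40, 52]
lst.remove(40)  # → [9, -9, -19, -17, 11, 97, 51, 89, 52]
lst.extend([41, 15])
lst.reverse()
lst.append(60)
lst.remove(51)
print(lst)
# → [15, 41, 52, 89, 97, 11, -17, -19, -9, 9, 60]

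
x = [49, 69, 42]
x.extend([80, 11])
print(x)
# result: [49, 69, 42, 80, 11]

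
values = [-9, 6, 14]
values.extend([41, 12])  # [-9, 6, 14, 41, 12]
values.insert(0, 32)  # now [32, -9, 6, 14, 41, 12]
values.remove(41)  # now [32, -9, 6, 14, 12]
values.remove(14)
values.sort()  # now [-9, 6, 12, 32]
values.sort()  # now [-9, 6, 12, 32]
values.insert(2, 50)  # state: [-9, 6, 50, 12, 32]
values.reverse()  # [32, 12, 50, 6, -9]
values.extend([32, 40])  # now [32, 12, 50, 6, -9, 32, 40]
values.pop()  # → 40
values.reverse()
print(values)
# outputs [32, -9, 6, 50, 12, 32]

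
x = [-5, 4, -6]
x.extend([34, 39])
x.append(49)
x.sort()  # [-6, -5, 4, 34, 39, 49]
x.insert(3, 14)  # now [-6, -5, 4, 14, 34, 39, 49]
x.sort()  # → [-6, -5, 4, 14, 34, 39, 49]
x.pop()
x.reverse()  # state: [39, 34, 14, 4, -5, -6]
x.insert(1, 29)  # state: [39, 29, 34, 14, 4, -5, -6]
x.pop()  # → -6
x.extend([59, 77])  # [39, 29, 34, 14, 4, -5, 59, 77]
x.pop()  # 77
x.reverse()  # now [59, -5, 4, 14, 34, 29, 39]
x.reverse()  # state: [39, 29, 34, 14, 4, -5, 59]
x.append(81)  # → [39, 29, 34, 14, 4, -5, 59, 81]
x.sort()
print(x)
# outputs [-5, 4, 14, 29, 34, 39, 59, 81]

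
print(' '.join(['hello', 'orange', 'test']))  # hello orange test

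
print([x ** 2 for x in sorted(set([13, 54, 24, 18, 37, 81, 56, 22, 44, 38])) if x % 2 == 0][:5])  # [324, 484, 576, 1444, 1936]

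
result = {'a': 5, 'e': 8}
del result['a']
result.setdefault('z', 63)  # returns 63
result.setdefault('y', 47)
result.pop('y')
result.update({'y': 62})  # {'e': 8, 'z': 63, 'y': 62}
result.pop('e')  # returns 8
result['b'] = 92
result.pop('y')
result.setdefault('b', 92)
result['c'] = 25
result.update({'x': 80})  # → {'z': 63, 'b': 92, 'c': 25, 'x': 80}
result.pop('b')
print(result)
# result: {'z': 63, 'c': 25, 'x': 80}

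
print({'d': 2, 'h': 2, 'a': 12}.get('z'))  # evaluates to None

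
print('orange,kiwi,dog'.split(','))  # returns ['orange', 'kiwi', 'dog']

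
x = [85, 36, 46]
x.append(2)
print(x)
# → [85, 36, 46, 2]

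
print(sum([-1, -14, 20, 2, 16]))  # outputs 23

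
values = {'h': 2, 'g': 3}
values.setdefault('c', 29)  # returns 29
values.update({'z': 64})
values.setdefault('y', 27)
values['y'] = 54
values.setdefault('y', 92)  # 54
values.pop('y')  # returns 54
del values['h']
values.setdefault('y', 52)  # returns 52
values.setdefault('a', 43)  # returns 43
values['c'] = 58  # {'g': 3, 'c': 58, 'z': 64, 'y': 52, 'a': 43}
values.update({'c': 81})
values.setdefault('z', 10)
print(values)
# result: {'g': 3, 'c': 81, 'z': 64, 'y': 52, 'a': 43}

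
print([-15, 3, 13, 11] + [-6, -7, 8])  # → [-15, 3, 13, 11, -6, -7, 8]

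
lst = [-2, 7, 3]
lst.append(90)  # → [-2, 7, 3, 90]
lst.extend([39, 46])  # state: [-2, 7, 3, 90, 39, 46]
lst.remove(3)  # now [-2, 7, 90, 39, 46]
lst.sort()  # [-2, 7, 39, 46, 90]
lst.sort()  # [-2, 7, 39, 46, 90]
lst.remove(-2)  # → [7, 39, 46, 90]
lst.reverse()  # [90, 46, 39, 7]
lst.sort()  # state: [7, 39, 46, 90]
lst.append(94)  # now [7, 39, 46, 90, 94]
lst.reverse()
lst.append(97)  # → [94, 90, 46, 39, 7, 97]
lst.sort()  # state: [7, 39, 46, 90, 94, 97]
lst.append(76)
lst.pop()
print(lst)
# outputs [7, 39, 46, 90, 94, 97]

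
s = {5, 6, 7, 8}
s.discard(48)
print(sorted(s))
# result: [5, 6, 7, 8]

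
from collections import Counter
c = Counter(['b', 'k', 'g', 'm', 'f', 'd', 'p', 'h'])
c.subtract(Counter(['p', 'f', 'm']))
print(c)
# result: Counter({'b': 1, 'k': 1, 'g': 1, 'd': 1, 'h': 1, 'm': 0, 'f': 0, 'p': 0})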